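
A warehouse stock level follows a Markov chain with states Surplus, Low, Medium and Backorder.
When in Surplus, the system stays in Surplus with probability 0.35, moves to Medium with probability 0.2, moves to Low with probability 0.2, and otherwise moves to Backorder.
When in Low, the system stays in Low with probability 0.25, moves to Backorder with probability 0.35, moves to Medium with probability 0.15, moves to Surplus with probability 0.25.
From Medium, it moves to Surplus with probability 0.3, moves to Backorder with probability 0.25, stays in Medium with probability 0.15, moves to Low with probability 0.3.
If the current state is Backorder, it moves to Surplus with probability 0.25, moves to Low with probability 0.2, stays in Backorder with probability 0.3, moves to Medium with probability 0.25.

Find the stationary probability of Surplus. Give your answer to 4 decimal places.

0.2885

Let the stationary distribution be π with π = πP and π_1 + π_2 + π_3 + π_4 = 1.
π_1 = 0.35·π_1 + 0.25·π_2 + 0.3·π_3 + 0.25·π_4
π_2 = 0.2·π_1 + 0.25·π_2 + 0.3·π_3 + 0.2·π_4
π_3 = 0.2·π_1 + 0.15·π_2 + 0.15·π_3 + 0.25·π_4
Solving with the normalization constraint gives π = (0.2885, 0.2309, 0.1932, 0.2875).
So the stationary probability of Surplus is 0.2885.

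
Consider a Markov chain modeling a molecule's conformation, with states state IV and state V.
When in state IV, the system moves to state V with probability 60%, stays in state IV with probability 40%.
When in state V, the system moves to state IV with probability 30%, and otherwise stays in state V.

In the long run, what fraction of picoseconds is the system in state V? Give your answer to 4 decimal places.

0.6667

Let the stationary distribution be π with π = πP and π_1 + π_2 = 1.
π_1 = 0.4·π_1 + 0.3·π_2
Solving with the normalization constraint gives π = (0.3333, 0.6667).
So the stationary probability of state V is 0.6667.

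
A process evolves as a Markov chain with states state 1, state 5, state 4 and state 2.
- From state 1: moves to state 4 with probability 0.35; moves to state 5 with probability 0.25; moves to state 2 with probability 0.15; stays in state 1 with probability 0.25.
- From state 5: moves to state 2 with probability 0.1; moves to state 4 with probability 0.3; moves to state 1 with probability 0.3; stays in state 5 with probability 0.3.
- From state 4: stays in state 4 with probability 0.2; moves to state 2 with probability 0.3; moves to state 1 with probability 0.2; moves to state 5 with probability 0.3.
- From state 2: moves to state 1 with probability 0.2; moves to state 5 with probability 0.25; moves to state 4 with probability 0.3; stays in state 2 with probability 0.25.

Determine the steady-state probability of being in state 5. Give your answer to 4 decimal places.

Let the stationary distribution be π with π = πP and π_1 + π_2 + π_3 + π_4 = 1.
π_1 = 0.25·π_1 + 0.3·π_2 + 0.2·π_3 + 0.2·π_4
π_2 = 0.25·π_1 + 0.3·π_2 + 0.3·π_3 + 0.25·π_4
π_3 = 0.35·π_1 + 0.3·π_2 + 0.2·π_3 + 0.3·π_4
Solving with the normalization constraint gives π = (0.2398, 0.2781, 0.2836, 0.1985).
So the stationary probability of state 5 is 0.2781.

0.2781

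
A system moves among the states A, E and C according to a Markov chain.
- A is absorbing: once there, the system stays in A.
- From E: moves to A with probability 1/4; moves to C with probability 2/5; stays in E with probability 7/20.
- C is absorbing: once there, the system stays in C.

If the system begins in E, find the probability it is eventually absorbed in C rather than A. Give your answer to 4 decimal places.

Let h(s) be the probability of absorption at C starting from transient state s. Then h(C) = 1 and h(A) = 0. By first-step analysis:
h(E) = 0.25·0 + 0.35·h(E) + 0.4·1
Solving: h(E) = 0.6154.
Starting from E, the probability is 0.6154.

0.6154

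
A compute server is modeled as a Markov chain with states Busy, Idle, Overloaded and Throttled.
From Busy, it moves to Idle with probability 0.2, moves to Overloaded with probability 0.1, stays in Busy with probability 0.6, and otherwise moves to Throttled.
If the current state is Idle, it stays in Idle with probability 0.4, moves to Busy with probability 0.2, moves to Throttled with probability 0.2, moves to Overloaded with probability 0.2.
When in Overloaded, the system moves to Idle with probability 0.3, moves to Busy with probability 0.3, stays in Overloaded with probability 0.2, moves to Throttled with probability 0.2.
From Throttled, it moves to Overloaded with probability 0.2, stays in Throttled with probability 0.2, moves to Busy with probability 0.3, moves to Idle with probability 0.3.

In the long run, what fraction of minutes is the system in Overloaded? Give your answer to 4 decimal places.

Let the stationary distribution be π with π = πP and π_1 + π_2 + π_3 + π_4 = 1.
π_1 = 0.6·π_1 + 0.2·π_2 + 0.3·π_3 + 0.3·π_4
π_2 = 0.2·π_1 + 0.4·π_2 + 0.3·π_3 + 0.3·π_4
π_3 = 0.1·π_1 + 0.2·π_2 + 0.2·π_3 + 0.2·π_4
Solving with the normalization constraint gives π = (0.3871, 0.2903, 0.1613, 0.1613).
So the stationary probability of Overloaded is 0.1613.

0.1613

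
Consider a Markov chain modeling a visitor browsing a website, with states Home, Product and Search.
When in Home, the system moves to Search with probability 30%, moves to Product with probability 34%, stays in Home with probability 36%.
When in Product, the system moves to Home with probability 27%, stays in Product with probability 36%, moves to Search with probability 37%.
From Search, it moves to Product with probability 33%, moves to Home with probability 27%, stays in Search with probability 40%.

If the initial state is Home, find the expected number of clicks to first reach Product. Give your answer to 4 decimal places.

Let t(s) be the expected number of clicks to first reach Product from state s, with t(Product) = 0. Conditioning on the first click:
t(Home) = 1 + 0.36·t(Home) + 0.3·t(Search)
t(Search) = 1 + 0.27·t(Home) + 0.4·t(Search)
Solving: t(Home) = 2.9703, t(Search) = 3.0033.
Expected clicks from Home to Product: 2.9703.

2.9703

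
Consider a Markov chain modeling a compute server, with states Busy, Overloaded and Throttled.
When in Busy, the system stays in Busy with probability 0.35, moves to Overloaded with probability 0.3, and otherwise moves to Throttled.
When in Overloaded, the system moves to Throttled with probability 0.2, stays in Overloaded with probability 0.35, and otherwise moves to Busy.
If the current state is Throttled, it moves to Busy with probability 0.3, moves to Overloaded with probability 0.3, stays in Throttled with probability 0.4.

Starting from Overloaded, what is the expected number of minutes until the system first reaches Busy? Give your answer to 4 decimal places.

2.4242

Let t(s) be the expected number of minutes to first reach Busy from state s, with t(Busy) = 0. Conditioning on the first minute:
t(Overloaded) = 1 + 0.35·t(Overloaded) + 0.2·t(Throttled)
t(Throttled) = 1 + 0.3·t(Overloaded) + 0.4·t(Throttled)
Solving: t(Overloaded) = 2.4242, t(Throttled) = 2.8788.
Expected minutes from Overloaded to Busy: 2.4242.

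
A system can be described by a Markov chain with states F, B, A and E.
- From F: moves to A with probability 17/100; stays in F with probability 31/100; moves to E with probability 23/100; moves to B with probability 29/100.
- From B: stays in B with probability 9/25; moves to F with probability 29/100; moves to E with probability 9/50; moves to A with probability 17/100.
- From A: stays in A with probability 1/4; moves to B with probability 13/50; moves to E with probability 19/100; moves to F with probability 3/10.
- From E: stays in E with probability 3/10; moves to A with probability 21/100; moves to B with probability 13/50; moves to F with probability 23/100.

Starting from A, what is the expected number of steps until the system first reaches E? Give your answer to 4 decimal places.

Let t(s) be the expected number of steps to first reach E from state s, with t(E) = 0. Conditioning on the first step:
t(F) = 1 + 0.31·t(F) + 0.29·t(B) + 0.17·t(A)
t(B) = 1 + 0.29·t(F) + 0.36·t(B) + 0.17·t(A)
t(A) = 1 + 0.3·t(F) + 0.26·t(B) + 0.25·t(A)
Solving: t(F) = 4.8236, t(B) = 5.0829, t(A) = 5.0248.
Expected steps from A to E: 5.0248.

5.0248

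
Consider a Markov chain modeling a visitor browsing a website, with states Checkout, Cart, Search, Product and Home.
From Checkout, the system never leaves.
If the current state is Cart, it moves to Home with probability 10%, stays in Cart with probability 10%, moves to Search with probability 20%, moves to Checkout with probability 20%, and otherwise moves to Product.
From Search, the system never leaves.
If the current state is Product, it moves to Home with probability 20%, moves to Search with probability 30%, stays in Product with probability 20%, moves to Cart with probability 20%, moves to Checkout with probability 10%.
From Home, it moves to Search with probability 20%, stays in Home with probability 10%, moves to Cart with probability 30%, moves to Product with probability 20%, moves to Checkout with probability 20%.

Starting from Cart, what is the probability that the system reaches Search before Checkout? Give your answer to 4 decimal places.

0.5779

Let h(s) be the probability of absorption at Search starting from transient state s. Then h(Search) = 1 and h(Checkout) = 0. By first-step analysis:
h(Cart) = 0.2·0 + 0.1·h(Cart) + 0.2·1 + 0.4·h(Product) + 0.1·h(Home)
h(Product) = 0.1·0 + 0.2·h(Cart) + 0.3·1 + 0.2·h(Product) + 0.2·h(Home)
h(Home) = 0.2·0 + 0.3·h(Cart) + 0.2·1 + 0.2·h(Product) + 0.1·h(Home)
Solving: h(Cart) = 0.5779, h(Product) = 0.6598, h(Home) = 0.5615.
Starting from Cart, the probability is 0.5779.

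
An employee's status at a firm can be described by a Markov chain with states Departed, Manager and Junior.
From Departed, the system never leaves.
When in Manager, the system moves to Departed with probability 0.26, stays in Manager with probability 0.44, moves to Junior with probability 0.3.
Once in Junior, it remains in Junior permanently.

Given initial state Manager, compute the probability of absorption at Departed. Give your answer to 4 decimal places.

0.4643

Let h(s) be the probability of absorption at Departed starting from transient state s. Then h(Departed) = 1 and h(Junior) = 0. By first-step analysis:
h(Manager) = 0.26·1 + 0.44·h(Manager) + 0.3·0
Solving: h(Manager) = 0.4643.
Starting from Manager, the probability is 0.4643.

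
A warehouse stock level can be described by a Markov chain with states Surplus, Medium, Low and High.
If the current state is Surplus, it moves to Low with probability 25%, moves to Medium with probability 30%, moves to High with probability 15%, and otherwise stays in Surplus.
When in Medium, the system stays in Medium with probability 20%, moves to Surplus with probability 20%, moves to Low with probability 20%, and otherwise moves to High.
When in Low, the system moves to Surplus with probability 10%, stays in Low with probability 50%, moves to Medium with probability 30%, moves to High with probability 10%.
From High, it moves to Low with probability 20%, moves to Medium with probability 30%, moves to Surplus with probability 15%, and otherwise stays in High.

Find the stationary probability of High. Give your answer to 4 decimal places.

Let the stationary distribution be π with π = πP and π_1 + π_2 + π_3 + π_4 = 1.
π_1 = 0.3·π_1 + 0.2·π_2 + 0.1·π_3 + 0.15·π_4
π_2 = 0.3·π_1 + 0.2·π_2 + 0.3·π_3 + 0.3·π_4
π_3 = 0.25·π_1 + 0.2·π_2 + 0.5·π_3 + 0.2·π_4
Solving with the normalization constraint gives π = (0.1750, 0.2727, 0.2982, 0.2541).
So the stationary probability of High is 0.2541.

0.2541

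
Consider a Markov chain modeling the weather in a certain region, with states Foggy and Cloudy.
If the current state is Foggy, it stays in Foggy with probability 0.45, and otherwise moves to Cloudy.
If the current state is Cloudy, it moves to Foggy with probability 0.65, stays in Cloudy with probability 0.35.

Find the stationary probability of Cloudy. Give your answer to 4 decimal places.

Let the stationary distribution be π with π = πP and π_1 + π_2 = 1.
π_1 = 0.45·π_1 + 0.65·π_2
Solving with the normalization constraint gives π = (0.5417, 0.4583).
So the stationary probability of Cloudy is 0.4583.

0.4583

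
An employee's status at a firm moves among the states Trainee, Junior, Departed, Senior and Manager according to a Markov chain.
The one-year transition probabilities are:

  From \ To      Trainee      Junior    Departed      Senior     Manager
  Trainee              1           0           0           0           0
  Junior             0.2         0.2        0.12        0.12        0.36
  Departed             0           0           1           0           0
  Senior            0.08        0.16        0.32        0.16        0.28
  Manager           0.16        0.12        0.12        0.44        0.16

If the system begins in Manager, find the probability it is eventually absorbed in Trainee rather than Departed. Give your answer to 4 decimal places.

0.4374

Let h(s) be the probability of absorption at Trainee starting from transient state s. Then h(Trainee) = 1 and h(Departed) = 0. By first-step analysis:
h(Junior) = 0.2·1 + 0.2·h(Junior) + 0.12·0 + 0.12·h(Senior) + 0.36·h(Manager)
h(Senior) = 0.08·1 + 0.16·h(Junior) + 0.32·0 + 0.16·h(Senior) + 0.28·h(Manager)
h(Manager) = 0.16·1 + 0.12·h(Junior) + 0.12·0 + 0.44·h(Senior) + 0.16·h(Manager)
Solving: h(Junior) = 0.4972, h(Senior) = 0.3357, h(Manager) = 0.4374.
Starting from Manager, the probability is 0.4374.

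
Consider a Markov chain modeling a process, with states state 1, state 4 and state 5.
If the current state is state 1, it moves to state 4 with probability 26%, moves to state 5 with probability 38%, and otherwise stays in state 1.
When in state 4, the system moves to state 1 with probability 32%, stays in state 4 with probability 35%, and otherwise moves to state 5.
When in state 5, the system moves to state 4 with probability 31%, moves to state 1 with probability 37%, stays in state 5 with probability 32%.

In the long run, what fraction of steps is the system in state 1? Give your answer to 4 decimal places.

0.3513

Let the stationary distribution be π with π = πP and π_1 + π_2 + π_3 = 1.
π_1 = 0.36·π_1 + 0.32·π_2 + 0.37·π_3
π_2 = 0.26·π_1 + 0.35·π_2 + 0.31·π_3
Solving with the normalization constraint gives π = (0.3513, 0.3046, 0.3441).
So the stationary probability of state 1 is 0.3513.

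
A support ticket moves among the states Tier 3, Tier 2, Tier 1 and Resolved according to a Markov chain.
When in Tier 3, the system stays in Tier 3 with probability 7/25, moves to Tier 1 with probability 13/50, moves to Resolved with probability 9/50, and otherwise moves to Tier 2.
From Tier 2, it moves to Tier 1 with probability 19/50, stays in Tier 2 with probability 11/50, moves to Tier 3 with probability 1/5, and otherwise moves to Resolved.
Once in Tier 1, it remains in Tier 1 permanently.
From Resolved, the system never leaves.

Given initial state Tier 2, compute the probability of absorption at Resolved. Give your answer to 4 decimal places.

0.3560

Let h(s) be the probability of absorption at Resolved starting from transient state s. Then h(Resolved) = 1 and h(Tier 1) = 0. By first-step analysis:
h(Tier 3) = 0.28·h(Tier 3) + 0.28·h(Tier 2) + 0.26·0 + 0.18·1
h(Tier 2) = 0.2·h(Tier 3) + 0.22·h(Tier 2) + 0.38·0 + 0.2·1
Solving: h(Tier 3) = 0.3884, h(Tier 2) = 0.3560.
Starting from Tier 2, the probability is 0.3560.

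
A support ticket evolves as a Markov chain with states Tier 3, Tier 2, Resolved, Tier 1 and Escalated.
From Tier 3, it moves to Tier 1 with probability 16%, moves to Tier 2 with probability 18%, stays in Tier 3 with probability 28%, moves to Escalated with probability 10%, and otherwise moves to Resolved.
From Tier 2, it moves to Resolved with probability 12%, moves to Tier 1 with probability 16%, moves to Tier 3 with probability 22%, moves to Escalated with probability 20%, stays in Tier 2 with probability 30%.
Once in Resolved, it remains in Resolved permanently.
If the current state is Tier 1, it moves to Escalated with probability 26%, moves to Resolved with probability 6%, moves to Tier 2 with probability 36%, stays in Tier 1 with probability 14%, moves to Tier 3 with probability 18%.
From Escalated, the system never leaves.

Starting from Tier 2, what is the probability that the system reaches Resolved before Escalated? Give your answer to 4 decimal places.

0.4405

Let h(s) be the probability of absorption at Resolved starting from transient state s. Then h(Resolved) = 1 and h(Escalated) = 0. By first-step analysis:
h(Tier 3) = 0.28·h(Tier 3) + 0.18·h(Tier 2) + 0.28·1 + 0.16·h(Tier 1) + 0.1·0
h(Tier 2) = 0.22·h(Tier 3) + 0.3·h(Tier 2) + 0.12·1 + 0.16·h(Tier 1) + 0.2·0
h(Tier 1) = 0.18·h(Tier 3) + 0.36·h(Tier 2) + 0.06·1 + 0.14·h(Tier 1) + 0.26·0
Solving: h(Tier 3) = 0.5826, h(Tier 2) = 0.4405, h(Tier 1) = 0.3761.
Starting from Tier 2, the probability is 0.4405.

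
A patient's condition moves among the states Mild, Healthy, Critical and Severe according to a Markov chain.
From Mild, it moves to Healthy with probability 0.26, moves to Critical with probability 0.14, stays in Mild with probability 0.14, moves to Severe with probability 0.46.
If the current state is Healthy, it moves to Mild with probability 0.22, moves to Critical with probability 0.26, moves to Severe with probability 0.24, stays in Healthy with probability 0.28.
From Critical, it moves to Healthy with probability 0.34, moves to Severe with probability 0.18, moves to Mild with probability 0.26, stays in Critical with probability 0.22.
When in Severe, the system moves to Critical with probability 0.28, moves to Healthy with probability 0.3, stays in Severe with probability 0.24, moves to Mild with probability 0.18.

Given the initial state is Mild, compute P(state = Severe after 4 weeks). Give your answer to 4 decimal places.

Propagate the distribution vector 4 weeks from Mild.
After 0 weeks: (1.0000, 0.0000, 0.0000, 0.0000)
After 1 week: (0.1400, 0.2600, 0.1400, 0.4600)
After 2 weeks: (0.1960, 0.2948, 0.2468, 0.2624)
After 3 weeks: (0.2037, 0.2961, 0.2319, 0.2683)
After 4 weeks: (0.2022, 0.2952, 0.2316, 0.2709)
P(in Severe after 4 weeks) = 0.2709

0.2709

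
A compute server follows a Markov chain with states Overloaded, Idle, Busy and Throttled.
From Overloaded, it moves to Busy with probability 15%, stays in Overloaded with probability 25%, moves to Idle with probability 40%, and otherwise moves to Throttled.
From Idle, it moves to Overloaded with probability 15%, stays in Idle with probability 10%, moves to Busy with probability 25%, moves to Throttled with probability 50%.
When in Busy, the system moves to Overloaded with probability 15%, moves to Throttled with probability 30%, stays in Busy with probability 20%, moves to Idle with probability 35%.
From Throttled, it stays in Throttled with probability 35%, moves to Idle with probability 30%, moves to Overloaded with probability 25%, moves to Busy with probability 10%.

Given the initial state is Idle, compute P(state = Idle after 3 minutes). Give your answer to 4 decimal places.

Propagate the distribution vector 3 minutes from Idle.
After 0 minutes: (0.0000, 1.0000, 0.0000, 0.0000)
After 1 minute: (0.1500, 0.1000, 0.2500, 0.5000)
After 2 minutes: (0.2150, 0.3075, 0.1475, 0.3300)
After 3 minutes: (0.2045, 0.2674, 0.1716, 0.3565)
P(in Idle after 3 minutes) = 0.2674

0.2674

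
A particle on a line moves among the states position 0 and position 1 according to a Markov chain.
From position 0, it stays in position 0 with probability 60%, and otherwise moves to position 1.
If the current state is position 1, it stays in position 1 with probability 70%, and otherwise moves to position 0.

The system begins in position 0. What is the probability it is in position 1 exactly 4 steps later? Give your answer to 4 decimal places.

Propagate the distribution vector 4 steps from position 0.
After 0 steps: (1.0000, 0.0000)
After 1 step: (0.6000, 0.4000)
After 2 steps: (0.4800, 0.5200)
After 3 steps: (0.4440, 0.5560)
After 4 steps: (0.4332, 0.5668)
P(in position 1 after 4 steps) = 0.5668

0.5668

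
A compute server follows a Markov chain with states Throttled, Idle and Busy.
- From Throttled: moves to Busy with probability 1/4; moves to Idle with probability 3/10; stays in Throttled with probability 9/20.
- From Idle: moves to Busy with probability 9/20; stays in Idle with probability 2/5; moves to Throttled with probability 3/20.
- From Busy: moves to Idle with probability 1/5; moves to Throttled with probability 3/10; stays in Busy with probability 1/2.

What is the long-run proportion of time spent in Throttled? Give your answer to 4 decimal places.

0.3022

Let the stationary distribution be π with π = πP and π_1 + π_2 + π_3 = 1.
π_1 = 0.45·π_1 + 0.15·π_2 + 0.3·π_3
π_2 = 0.3·π_1 + 0.4·π_2 + 0.2·π_3
Solving with the normalization constraint gives π = (0.3022, 0.2878, 0.4101).
So the stationary probability of Throttled is 0.3022.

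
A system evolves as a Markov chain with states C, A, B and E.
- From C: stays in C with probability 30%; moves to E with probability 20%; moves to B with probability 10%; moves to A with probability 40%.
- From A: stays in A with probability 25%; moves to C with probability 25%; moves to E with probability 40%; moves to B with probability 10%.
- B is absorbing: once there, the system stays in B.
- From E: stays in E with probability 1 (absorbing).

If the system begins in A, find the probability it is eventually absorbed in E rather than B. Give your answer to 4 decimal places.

0.7765

Let h(s) be the probability of absorption at E starting from transient state s. Then h(E) = 1 and h(B) = 0. By first-step analysis:
h(C) = 0.3·h(C) + 0.4·h(A) + 0.1·0 + 0.2·1
h(A) = 0.25·h(C) + 0.25·h(A) + 0.1·0 + 0.4·1
Solving: h(C) = 0.7294, h(A) = 0.7765.
Starting from A, the probability is 0.7765.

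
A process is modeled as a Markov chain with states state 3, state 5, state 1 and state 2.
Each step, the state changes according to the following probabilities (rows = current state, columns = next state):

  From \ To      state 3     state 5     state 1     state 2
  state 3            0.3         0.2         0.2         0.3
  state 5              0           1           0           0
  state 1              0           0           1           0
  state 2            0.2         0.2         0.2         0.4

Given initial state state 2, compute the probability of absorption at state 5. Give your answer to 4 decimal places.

0.5000

Let h(s) be the probability of absorption at state 5 starting from transient state s. Then h(state 5) = 1 and h(state 1) = 0. By first-step analysis:
h(state 3) = 0.3·h(state 3) + 0.2·1 + 0.2·0 + 0.3·h(state 2)
h(state 2) = 0.2·h(state 3) + 0.2·1 + 0.2·0 + 0.4·h(state 2)
Solving: h(state 3) = 0.5000, h(state 2) = 0.5000.
Starting from state 2, the probability is 0.5000.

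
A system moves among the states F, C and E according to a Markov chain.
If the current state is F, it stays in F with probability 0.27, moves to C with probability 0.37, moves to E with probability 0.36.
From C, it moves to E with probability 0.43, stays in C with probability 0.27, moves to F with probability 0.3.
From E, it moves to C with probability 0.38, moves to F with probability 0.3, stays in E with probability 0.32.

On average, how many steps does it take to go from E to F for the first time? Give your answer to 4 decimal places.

3.3333

Let t(s) be the expected number of steps to first reach F from state s, with t(F) = 0. Conditioning on the first step:
t(C) = 1 + 0.27·t(C) + 0.43·t(E)
t(E) = 1 + 0.38·t(C) + 0.32·t(E)
Solving: t(C) = 3.3333, t(E) = 3.3333.
Expected steps from E to F: 3.3333.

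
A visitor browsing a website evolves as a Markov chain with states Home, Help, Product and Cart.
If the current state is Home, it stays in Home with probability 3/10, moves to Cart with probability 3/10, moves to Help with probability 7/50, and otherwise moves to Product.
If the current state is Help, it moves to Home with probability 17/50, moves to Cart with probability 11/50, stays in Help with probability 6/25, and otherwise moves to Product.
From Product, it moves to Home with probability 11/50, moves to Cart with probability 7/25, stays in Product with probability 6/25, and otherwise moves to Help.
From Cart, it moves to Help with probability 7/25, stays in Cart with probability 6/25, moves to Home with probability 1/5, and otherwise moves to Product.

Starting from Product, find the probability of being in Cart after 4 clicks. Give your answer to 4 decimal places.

0.2611

Propagate the distribution vector 4 clicks from Product.
After 0 clicks: (0.0000, 0.0000, 1.0000, 0.0000)
After 1 click: (0.2200, 0.2600, 0.2400, 0.2800)
After 2 clicks: (0.2632, 0.2340, 0.2452, 0.2576)
After 3 clicks: (0.2640, 0.2289, 0.2462, 0.2609)
After 4 clicks: (0.2634, 0.2290, 0.2466, 0.2611)
P(in Cart after 4 clicks) = 0.2611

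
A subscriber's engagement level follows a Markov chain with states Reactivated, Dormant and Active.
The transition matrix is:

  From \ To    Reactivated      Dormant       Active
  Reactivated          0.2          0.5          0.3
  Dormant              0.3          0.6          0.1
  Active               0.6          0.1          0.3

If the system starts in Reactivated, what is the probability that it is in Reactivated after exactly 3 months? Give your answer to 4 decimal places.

0.3230

Propagate the distribution vector 3 months from Reactivated.
After 0 months: (1.0000, 0.0000, 0.0000)
After 1 month: (0.2000, 0.5000, 0.3000)
After 2 months: (0.3700, 0.4300, 0.2000)
After 3 months: (0.3230, 0.4630, 0.2140)
P(in Reactivated after 3 months) = 0.3230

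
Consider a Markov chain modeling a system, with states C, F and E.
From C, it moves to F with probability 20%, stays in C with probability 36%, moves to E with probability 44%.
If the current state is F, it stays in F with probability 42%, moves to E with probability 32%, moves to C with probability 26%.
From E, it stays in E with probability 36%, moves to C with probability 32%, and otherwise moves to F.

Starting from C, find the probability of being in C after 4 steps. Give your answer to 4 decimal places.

0.3139

Propagate the distribution vector 4 steps from C.
After 0 steps: (1.0000, 0.0000, 0.0000)
After 1 step: (0.3600, 0.2000, 0.4400)
After 2 steps: (0.3224, 0.2968, 0.3808)
After 3 steps: (0.3151, 0.3110, 0.3739)
After 4 steps: (0.3139, 0.3133, 0.3728)
P(in C after 4 steps) = 0.3139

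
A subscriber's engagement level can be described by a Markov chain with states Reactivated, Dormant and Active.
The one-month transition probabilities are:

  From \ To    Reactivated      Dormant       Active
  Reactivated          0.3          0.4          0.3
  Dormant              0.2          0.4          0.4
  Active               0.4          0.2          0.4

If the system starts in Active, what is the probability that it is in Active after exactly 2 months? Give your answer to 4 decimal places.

Sum over the intermediate state after 1 month:
P = P(Active→Reactivated)·P(Reactivated→Active) + P(Active→Dormant)·P(Dormant→Active) + P(Active→Active)·P(Active→Active)
  = 0.4×0.3 + 0.2×0.4 + 0.4×0.4
  = 0.1200 + 0.0800 + 0.1600 = 0.3600

0.3600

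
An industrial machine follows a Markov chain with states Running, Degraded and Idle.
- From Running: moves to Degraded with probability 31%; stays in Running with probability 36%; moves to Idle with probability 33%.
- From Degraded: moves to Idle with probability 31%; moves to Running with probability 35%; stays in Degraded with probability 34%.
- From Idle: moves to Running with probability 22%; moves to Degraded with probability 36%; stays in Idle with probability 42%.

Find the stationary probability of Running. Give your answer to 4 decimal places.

Let the stationary distribution be π with π = πP and π_1 + π_2 + π_3 = 1.
π_1 = 0.36·π_1 + 0.35·π_2 + 0.22·π_3
π_2 = 0.31·π_1 + 0.34·π_2 + 0.36·π_3
Solving with the normalization constraint gives π = (0.3069, 0.3379, 0.3552).
So the stationary probability of Running is 0.3069.

0.3069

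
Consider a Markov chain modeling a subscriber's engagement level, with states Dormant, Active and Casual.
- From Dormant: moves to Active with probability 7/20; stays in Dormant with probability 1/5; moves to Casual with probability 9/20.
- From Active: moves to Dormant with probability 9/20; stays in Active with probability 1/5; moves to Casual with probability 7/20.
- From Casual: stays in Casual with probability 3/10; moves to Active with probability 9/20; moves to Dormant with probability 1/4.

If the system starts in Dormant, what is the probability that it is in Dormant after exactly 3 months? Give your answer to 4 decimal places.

0.3030

Propagate the distribution vector 3 months from Dormant.
After 0 months: (1.0000, 0.0000, 0.0000)
After 1 month: (0.2000, 0.3500, 0.4500)
After 2 months: (0.3100, 0.3425, 0.3475)
After 3 months: (0.3030, 0.3334, 0.3636)
P(in Dormant after 3 months) = 0.3030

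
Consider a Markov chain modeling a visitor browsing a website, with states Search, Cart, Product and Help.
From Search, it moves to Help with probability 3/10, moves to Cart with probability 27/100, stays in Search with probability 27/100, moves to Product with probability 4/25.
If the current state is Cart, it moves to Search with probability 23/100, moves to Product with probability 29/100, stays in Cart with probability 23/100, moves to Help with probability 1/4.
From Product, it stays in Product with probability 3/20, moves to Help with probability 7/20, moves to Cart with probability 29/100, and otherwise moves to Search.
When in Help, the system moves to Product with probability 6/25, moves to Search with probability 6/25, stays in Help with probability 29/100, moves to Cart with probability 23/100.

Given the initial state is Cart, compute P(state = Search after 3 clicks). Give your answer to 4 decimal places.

Propagate the distribution vector 3 clicks from Cart.
After 0 clicks: (0.0000, 1.0000, 0.0000, 0.0000)
After 1 click: (0.2300, 0.2300, 0.2900, 0.2500)
After 2 clicks: (0.2359, 0.2566, 0.2070, 0.3005)
After 3 clicks: (0.2383, 0.2519, 0.2153, 0.2945)
P(in Search after 3 clicks) = 0.2383

0.2383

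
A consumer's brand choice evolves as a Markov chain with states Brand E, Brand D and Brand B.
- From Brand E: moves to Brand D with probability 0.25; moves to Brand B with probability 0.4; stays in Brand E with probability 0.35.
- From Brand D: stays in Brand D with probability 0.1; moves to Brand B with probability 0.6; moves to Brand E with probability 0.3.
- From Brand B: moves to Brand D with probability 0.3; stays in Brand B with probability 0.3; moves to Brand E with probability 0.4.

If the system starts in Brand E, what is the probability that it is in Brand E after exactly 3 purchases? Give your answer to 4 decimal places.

0.3589

Propagate the distribution vector 3 purchases from Brand E.
After 0 purchases: (1.0000, 0.0000, 0.0000)
After 1 purchase: (0.3500, 0.2500, 0.4000)
After 2 purchases: (0.3575, 0.2325, 0.4100)
After 3 purchases: (0.3589, 0.2356, 0.4055)
P(in Brand E after 3 purchases) = 0.3589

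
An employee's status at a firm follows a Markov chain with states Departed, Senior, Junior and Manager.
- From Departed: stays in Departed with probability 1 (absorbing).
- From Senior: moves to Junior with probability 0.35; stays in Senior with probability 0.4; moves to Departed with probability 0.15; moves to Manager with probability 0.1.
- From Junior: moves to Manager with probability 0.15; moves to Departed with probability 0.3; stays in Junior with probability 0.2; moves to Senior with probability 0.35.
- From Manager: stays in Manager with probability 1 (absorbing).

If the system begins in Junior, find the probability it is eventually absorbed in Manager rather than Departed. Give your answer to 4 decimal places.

Let h(s) be the probability of absorption at Manager starting from transient state s. Then h(Manager) = 1 and h(Departed) = 0. By first-step analysis:
h(Senior) = 0.15·0 + 0.4·h(Senior) + 0.35·h(Junior) + 0.1·1
h(Junior) = 0.3·0 + 0.35·h(Senior) + 0.2·h(Junior) + 0.15·1
Solving: h(Senior) = 0.3706, h(Junior) = 0.3497.
Starting from Junior, the probability is 0.3497.

0.3497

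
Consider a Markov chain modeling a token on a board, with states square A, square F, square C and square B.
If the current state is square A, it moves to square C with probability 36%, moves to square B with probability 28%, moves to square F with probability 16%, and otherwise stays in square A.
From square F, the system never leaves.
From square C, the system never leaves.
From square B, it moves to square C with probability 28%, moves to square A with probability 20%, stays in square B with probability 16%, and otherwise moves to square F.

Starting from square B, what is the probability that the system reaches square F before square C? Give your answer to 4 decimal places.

Let h(s) be the probability of absorption at square F starting from transient state s. Then h(square F) = 1 and h(square C) = 0. By first-step analysis:
h(square A) = 0.2·h(square A) + 0.16·1 + 0.36·0 + 0.28·h(square B)
h(square B) = 0.2·h(square A) + 0.36·1 + 0.28·0 + 0.16·h(square B)
Solving: h(square A) = 0.3818, h(square B) = 0.5195.
Starting from square B, the probability is 0.5195.

0.5195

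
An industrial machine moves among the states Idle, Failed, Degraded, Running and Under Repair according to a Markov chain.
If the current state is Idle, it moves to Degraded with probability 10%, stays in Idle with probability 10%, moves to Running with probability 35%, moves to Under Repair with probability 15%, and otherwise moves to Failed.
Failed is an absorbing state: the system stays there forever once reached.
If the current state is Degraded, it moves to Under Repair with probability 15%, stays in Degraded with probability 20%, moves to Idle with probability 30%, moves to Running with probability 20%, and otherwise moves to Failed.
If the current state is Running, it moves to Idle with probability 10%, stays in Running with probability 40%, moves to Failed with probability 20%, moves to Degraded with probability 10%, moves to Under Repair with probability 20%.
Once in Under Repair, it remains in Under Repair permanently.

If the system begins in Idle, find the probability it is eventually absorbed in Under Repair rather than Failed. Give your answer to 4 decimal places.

Let h(s) be the probability of absorption at Under Repair starting from transient state s. Then h(Under Repair) = 1 and h(Failed) = 0. By first-step analysis:
h(Idle) = 0.1·h(Idle) + 0.3·0 + 0.1·h(Degraded) + 0.35·h(Running) + 0.15·1
h(Degraded) = 0.3·h(Idle) + 0.15·0 + 0.2·h(Degraded) + 0.2·h(Running) + 0.15·1
h(Running) = 0.1·h(Idle) + 0.2·0 + 0.1·h(Degraded) + 0.4·h(Running) + 0.2·1
Solving: h(Idle) = 0.4030, h(Degraded) = 0.4578, h(Running) = 0.4768.
Starting from Idle, the probability is 0.4030.

0.4030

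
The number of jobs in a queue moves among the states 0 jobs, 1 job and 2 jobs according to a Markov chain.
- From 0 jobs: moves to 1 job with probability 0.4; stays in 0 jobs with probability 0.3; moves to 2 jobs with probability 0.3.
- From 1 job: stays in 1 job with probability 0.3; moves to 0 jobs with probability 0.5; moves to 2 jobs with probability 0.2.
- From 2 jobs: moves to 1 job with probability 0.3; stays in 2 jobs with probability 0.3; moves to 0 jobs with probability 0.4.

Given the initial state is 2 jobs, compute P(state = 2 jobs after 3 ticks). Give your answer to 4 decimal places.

Propagate the distribution vector 3 ticks from 2 jobs.
After 0 ticks: (0.0000, 0.0000, 1.0000)
After 1 tick: (0.4000, 0.3000, 0.3000)
After 2 ticks: (0.3900, 0.3400, 0.2700)
After 3 ticks: (0.3950, 0.3390, 0.2660)
P(in 2 jobs after 3 ticks) = 0.2660

0.2660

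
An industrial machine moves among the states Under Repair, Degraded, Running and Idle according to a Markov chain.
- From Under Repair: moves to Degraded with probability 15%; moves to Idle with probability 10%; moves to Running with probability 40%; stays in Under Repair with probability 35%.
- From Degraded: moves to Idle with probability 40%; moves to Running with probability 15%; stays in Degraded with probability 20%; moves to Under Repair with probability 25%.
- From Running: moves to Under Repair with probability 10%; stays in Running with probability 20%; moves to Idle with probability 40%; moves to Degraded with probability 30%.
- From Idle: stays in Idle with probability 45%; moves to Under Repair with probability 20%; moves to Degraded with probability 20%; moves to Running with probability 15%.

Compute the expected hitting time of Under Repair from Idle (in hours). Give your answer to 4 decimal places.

Let t(s) be the expected number of hours to first reach Under Repair from state s, with t(Under Repair) = 0. Conditioning on the first hour:
t(Degraded) = 1 + 0.2·t(Degraded) + 0.15·t(Running) + 0.4·t(Idle)
t(Running) = 1 + 0.3·t(Degraded) + 0.2·t(Running) + 0.4·t(Idle)
t(Idle) = 1 + 0.2·t(Degraded) + 0.15·t(Running) + 0.45·t(Idle)
Solving: t(Degraded) = 4.8718, t(Running) = 5.6410, t(Idle) = 5.1282.
Expected hours from Idle to Under Repair: 5.1282.

5.1282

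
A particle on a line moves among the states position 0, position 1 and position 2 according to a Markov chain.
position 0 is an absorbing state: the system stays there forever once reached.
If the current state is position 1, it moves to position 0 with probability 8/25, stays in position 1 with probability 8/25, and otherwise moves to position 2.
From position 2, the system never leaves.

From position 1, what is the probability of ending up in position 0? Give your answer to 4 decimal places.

Let h(s) be the probability of absorption at position 0 starting from transient state s. Then h(position 0) = 1 and h(position 2) = 0. By first-step analysis:
h(position 1) = 0.32·1 + 0.32·h(position 1) + 0.36·0
Solving: h(position 1) = 0.4706.
Starting from position 1, the probability is 0.4706.

0.4706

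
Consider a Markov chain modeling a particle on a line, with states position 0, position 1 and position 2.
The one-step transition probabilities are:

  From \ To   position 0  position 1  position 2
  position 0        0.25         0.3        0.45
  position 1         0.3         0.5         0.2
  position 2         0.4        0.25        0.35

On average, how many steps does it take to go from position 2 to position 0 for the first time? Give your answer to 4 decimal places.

Let t(s) be the expected number of steps to first reach position 0 from state s, with t(position 0) = 0. Conditioning on the first step:
t(position 1) = 1 + 0.5·t(position 1) + 0.2·t(position 2)
t(position 2) = 1 + 0.25·t(position 1) + 0.35·t(position 2)
Solving: t(position 1) = 3.0909, t(position 2) = 2.7273.
Expected steps from position 2 to position 0: 2.7273.

2.7273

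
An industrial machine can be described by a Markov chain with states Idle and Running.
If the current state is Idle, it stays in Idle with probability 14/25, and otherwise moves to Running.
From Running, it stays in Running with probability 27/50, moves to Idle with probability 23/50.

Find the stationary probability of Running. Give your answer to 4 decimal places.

Let the stationary distribution be π with π = πP and π_1 + π_2 = 1.
π_1 = 0.56·π_1 + 0.46·π_2
Solving with the normalization constraint gives π = (0.5111, 0.4889).
So the stationary probability of Running is 0.4889.

0.4889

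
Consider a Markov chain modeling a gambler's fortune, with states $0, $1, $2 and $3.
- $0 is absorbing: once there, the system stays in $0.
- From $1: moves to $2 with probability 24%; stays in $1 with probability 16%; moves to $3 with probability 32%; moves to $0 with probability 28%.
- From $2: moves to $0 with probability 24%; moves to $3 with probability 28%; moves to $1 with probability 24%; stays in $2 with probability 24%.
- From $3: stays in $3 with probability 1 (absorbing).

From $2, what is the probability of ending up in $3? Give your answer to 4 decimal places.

Let h(s) be the probability of absorption at $3 starting from transient state s. Then h($3) = 1 and h($0) = 0. By first-step analysis:
h($1) = 0.28·0 + 0.16·h($1) + 0.24·h($2) + 0.32·1
h($2) = 0.24·0 + 0.24·h($1) + 0.24·h($2) + 0.28·1
Solving: h($1) = 0.5344, h($2) = 0.5372.
Starting from $2, the probability is 0.5372.

0.5372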